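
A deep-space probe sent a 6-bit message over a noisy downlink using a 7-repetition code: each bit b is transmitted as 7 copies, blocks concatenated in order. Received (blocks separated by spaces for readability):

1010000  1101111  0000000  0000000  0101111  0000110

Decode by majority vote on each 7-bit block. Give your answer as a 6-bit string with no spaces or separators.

Block 1 (1010000): 2 ones → 0
Block 2 (1101111): 6 ones → 1
Block 3 (0000000): 0 ones → 0
Block 4 (0000000): 0 ones → 0
Block 5 (0101111): 5 ones → 1
Block 6 (0000110): 2 ones → 0

010010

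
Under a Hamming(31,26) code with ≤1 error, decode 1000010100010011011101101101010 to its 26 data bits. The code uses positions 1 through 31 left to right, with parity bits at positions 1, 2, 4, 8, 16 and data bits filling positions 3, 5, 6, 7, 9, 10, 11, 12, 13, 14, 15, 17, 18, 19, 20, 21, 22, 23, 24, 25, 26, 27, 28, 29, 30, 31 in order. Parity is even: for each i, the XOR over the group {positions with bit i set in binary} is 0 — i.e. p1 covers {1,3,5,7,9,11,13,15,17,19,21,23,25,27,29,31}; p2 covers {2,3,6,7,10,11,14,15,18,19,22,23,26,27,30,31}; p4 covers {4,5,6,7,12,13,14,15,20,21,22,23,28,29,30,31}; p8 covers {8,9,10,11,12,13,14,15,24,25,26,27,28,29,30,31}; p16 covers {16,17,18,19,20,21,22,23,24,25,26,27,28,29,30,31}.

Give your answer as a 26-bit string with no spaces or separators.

00101001001011101101101010

s1 (pos 1,3,5,7,9,11,13,15,17,19,21,23,25,27,29,31): 1⊕0⊕0⊕0⊕0⊕0⊕0⊕1⊕0⊕1⊕0⊕1⊕1⊕0⊕0⊕0 = 1
s2 (pos 2,3,6,7,10,11,14,15,18,19,22,23,26,27,30,31): 0⊕0⊕1⊕0⊕0⊕0⊕0⊕1⊕1⊕1⊕1⊕1⊕1⊕0⊕1⊕0 = 0
s4 (pos 4,5,6,7,12,13,14,15,20,21,22,23,28,29,30,31): 0⊕0⊕1⊕0⊕1⊕0⊕0⊕1⊕1⊕0⊕1⊕1⊕1⊕0⊕1⊕0 = 0
s8 (pos 8,9,10,11,12,13,14,15,24,25,26,27,28,29,30,31): 1⊕0⊕0⊕0⊕1⊕0⊕0⊕1⊕0⊕1⊕1⊕0⊕1⊕0⊕1⊕0 = 1
s16 (pos 16,17,18,19,20,21,22,23,24,25,26,27,28,29,30,31): 1⊕0⊕1⊕1⊕1⊕0⊕1⊕1⊕0⊕1⊕1⊕0⊕1⊕0⊕1⊕0 = 0
Syndrome s16…s1 = 01001 → error at position 9.
Flip position 9: 1000010100010011011101101101010 → 1000010110010011011101101101010
Read data bits from positions 3,5,6,7,9,10,11,12,13,14,15,17,18,19,20,21,22,23,24,25,26,27,28,29,30,31: 00101001001011101101101010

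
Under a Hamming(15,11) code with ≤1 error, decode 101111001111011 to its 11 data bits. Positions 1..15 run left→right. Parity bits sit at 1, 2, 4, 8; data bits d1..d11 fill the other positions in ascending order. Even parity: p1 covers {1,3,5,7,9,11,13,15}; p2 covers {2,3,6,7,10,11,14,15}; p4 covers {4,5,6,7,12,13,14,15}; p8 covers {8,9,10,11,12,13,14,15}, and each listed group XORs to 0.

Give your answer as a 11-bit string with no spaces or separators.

s1 (pos 1,3,5,7,9,11,13,15): 1⊕1⊕1⊕0⊕1⊕1⊕0⊕1 = 0
s2 (pos 2,3,6,7,10,11,14,15): 0⊕1⊕1⊕0⊕1⊕1⊕1⊕1 = 0
s4 (pos 4,5,6,7,12,13,14,15): 1⊕1⊕1⊕0⊕1⊕0⊕1⊕1 = 0
s8 (pos 8,9,10,11,12,13,14,15): 0⊕1⊕1⊕1⊕1⊕0⊕1⊕1 = 0
Syndrome s8…s1 = 0000 → no error.
Read data bits from positions 3,5,6,7,9,10,11,12,13,14,15: 11101111011

11101111011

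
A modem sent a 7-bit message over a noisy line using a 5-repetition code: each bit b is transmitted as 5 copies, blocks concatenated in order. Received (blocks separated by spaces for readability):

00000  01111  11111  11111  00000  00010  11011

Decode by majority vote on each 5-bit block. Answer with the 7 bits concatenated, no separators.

0111001

Block 1 (00000): 0 ones → 0
Block 2 (01111): 4 ones → 1
Block 3 (11111): 5 ones → 1
Block 4 (11111): 5 ones → 1
Block 5 (00000): 0 ones → 0
Block 6 (00010): 1 one → 0
Block 7 (11011): 4 ones → 1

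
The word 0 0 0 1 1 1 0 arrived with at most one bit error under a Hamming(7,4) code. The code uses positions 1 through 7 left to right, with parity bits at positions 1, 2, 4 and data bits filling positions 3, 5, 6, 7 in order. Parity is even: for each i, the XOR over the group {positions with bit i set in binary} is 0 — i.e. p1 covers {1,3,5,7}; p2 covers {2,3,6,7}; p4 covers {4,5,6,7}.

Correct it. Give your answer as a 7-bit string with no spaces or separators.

0001111

s1 (pos 1,3,5,7): 0⊕0⊕1⊕0 = 1
s2 (pos 2,3,6,7): 0⊕0⊕1⊕0 = 1
s4 (pos 4,5,6,7): 1⊕1⊕1⊕0 = 1
Syndrome s4…s1 = 111 → error at position 7.
Flip position 7: 0001110 → 0001111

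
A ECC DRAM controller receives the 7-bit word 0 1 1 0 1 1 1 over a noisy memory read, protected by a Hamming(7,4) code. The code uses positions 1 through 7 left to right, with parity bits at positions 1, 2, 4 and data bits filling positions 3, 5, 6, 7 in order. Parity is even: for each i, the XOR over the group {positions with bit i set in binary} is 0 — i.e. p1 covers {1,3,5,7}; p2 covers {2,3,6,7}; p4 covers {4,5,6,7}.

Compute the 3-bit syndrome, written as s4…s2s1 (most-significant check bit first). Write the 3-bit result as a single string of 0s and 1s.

s1 (pos 1,3,5,7): 0⊕1⊕1⊕1 = 1
s2 (pos 2,3,6,7): 1⊕1⊕1⊕1 = 0
s4 (pos 4,5,6,7): 0⊕1⊕1⊕1 = 1
Syndrome s4…s1 = 101 → error at position 5.

101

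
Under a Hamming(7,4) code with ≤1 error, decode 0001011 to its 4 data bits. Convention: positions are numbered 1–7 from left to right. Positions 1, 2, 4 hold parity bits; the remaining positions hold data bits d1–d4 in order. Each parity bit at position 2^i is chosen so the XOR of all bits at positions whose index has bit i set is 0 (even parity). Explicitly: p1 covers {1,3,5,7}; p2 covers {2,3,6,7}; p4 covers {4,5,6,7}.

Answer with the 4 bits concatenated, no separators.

0111

s1 (pos 1,3,5,7): 0⊕0⊕0⊕1 = 1
s2 (pos 2,3,6,7): 0⊕0⊕1⊕1 = 0
s4 (pos 4,5,6,7): 1⊕0⊕1⊕1 = 1
Syndrome s4…s1 = 101 → error at position 5.
Flip position 5: 0001011 → 0001111
Read data bits from positions 3,5,6,7: 0111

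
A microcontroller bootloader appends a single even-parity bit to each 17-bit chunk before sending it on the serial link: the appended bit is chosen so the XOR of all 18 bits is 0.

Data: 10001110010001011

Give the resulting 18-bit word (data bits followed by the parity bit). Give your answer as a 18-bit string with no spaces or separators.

XOR of the 17 data bits: 1⊕0⊕0⊕0⊕1⊕1⊕1⊕0⊕0⊕1⊕0⊕0⊕0⊕1⊕0⊕1⊕1 = 0
Parity bit = 0 (so all 18 bits XOR to 0).

100011100100010110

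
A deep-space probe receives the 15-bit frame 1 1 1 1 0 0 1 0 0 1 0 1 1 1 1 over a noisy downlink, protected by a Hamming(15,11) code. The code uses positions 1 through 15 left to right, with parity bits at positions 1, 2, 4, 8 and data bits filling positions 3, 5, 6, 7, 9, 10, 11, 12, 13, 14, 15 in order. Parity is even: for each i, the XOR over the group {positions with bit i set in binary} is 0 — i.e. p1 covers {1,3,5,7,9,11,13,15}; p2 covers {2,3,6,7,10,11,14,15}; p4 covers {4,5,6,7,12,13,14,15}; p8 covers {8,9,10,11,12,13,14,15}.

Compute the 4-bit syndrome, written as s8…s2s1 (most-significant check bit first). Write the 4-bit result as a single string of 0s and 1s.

s1 (pos 1,3,5,7,9,11,13,15): 1⊕1⊕0⊕1⊕0⊕0⊕1⊕1 = 1
s2 (pos 2,3,6,7,10,11,14,15): 1⊕1⊕0⊕1⊕1⊕0⊕1⊕1 = 0
s4 (pos 4,5,6,7,12,13,14,15): 1⊕0⊕0⊕1⊕1⊕1⊕1⊕1 = 0
s8 (pos 8,9,10,11,12,13,14,15): 0⊕0⊕1⊕0⊕1⊕1⊕1⊕1 = 1
Syndrome s8…s1 = 1001 → error at position 9.

1001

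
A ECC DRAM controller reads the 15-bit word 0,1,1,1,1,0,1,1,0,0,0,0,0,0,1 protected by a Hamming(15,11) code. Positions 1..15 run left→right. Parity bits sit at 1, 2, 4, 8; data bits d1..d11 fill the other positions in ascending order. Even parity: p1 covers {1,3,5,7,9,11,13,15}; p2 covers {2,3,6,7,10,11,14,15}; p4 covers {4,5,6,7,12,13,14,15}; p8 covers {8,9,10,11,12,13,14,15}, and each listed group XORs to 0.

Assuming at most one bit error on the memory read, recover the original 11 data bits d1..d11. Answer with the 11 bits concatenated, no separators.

11010000001

s1 (pos 1,3,5,7,9,11,13,15): 0⊕1⊕1⊕1⊕0⊕0⊕0⊕1 = 0
s2 (pos 2,3,6,7,10,11,14,15): 1⊕1⊕0⊕1⊕0⊕0⊕0⊕1 = 0
s4 (pos 4,5,6,7,12,13,14,15): 1⊕1⊕0⊕1⊕0⊕0⊕0⊕1 = 0
s8 (pos 8,9,10,11,12,13,14,15): 1⊕0⊕0⊕0⊕0⊕0⊕0⊕1 = 0
Syndrome s8…s1 = 0000 → no error.
Read data bits from positions 3,5,6,7,9,10,11,12,13,14,15: 11010000001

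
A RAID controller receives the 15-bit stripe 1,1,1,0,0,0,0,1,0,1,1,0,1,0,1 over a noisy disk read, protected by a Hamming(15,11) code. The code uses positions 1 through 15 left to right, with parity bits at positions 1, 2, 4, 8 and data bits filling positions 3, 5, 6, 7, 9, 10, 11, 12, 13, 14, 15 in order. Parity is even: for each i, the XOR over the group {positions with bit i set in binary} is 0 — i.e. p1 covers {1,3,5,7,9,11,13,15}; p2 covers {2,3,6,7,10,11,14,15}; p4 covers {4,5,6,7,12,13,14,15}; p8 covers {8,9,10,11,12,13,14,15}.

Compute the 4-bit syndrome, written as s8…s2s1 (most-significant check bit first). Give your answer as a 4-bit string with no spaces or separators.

s1 (pos 1,3,5,7,9,11,13,15): 1⊕1⊕0⊕0⊕0⊕1⊕1⊕1 = 1
s2 (pos 2,3,6,7,10,11,14,15): 1⊕1⊕0⊕0⊕1⊕1⊕0⊕1 = 1
s4 (pos 4,5,6,7,12,13,14,15): 0⊕0⊕0⊕0⊕0⊕1⊕0⊕1 = 0
s8 (pos 8,9,10,11,12,13,14,15): 1⊕0⊕1⊕1⊕0⊕1⊕0⊕1 = 1
Syndrome s8…s1 = 1011 → error at position 11.

1011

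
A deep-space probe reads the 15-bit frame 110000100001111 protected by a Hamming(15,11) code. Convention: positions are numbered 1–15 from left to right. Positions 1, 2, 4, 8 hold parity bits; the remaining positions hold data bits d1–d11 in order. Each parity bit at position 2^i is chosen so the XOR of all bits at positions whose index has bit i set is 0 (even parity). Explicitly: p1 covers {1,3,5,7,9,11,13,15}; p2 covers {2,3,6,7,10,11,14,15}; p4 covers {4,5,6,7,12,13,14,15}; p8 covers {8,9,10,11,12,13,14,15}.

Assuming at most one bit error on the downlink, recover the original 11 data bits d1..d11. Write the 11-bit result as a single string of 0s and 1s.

00010001111

s1 (pos 1,3,5,7,9,11,13,15): 1⊕0⊕0⊕1⊕0⊕0⊕1⊕1 = 0
s2 (pos 2,3,6,7,10,11,14,15): 1⊕0⊕0⊕1⊕0⊕0⊕1⊕1 = 0
s4 (pos 4,5,6,7,12,13,14,15): 0⊕0⊕0⊕1⊕1⊕1⊕1⊕1 = 1
s8 (pos 8,9,10,11,12,13,14,15): 0⊕0⊕0⊕0⊕1⊕1⊕1⊕1 = 0
Syndrome s8…s1 = 0100 → error at position 4.
Flip position 4: 110000100001111 → 110100100001111
Read data bits from positions 3,5,6,7,9,10,11,12,13,14,15: 00010001111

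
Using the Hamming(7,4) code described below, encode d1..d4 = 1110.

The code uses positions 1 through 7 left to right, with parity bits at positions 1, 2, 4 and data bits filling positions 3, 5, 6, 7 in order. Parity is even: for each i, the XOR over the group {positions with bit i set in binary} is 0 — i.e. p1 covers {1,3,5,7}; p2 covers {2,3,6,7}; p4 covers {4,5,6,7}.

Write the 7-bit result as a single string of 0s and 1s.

Place data at non-parity positions: p1 p2 1 p4 1 1 0
p1 (pos 1,3,5,7): XOR of data positions = 1⊕1⊕0 = 0
p2 (pos 2,3,6,7): XOR of data positions = 1⊕1⊕0 = 0
p4 (pos 4,5,6,7): XOR of data positions = 1⊕1⊕0 = 0
Codeword: 0010110

0010110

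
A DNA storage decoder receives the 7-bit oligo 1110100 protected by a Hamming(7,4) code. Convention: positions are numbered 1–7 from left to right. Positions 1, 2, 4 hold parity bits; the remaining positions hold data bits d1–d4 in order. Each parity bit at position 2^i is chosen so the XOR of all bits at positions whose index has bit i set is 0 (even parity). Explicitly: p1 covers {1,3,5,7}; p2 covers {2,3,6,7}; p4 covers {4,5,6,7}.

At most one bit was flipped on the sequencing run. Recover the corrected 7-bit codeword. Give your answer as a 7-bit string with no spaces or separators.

s1 (pos 1,3,5,7): 1⊕1⊕1⊕0 = 1
s2 (pos 2,3,6,7): 1⊕1⊕0⊕0 = 0
s4 (pos 4,5,6,7): 0⊕1⊕0⊕0 = 1
Syndrome s4…s1 = 101 → error at position 5.
Flip position 5: 1110100 → 1110000

1110000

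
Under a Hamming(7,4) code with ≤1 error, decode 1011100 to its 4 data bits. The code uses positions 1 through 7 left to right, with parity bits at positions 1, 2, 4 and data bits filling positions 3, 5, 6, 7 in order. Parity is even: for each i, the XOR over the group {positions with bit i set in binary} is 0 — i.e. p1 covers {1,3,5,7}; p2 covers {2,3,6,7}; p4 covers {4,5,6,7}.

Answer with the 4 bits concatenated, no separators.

0100

s1 (pos 1,3,5,7): 1⊕1⊕1⊕0 = 1
s2 (pos 2,3,6,7): 0⊕1⊕0⊕0 = 1
s4 (pos 4,5,6,7): 1⊕1⊕0⊕0 = 0
Syndrome s4…s1 = 011 → error at position 3.
Flip position 3: 1011100 → 1001100
Read data bits from positions 3,5,6,7: 0100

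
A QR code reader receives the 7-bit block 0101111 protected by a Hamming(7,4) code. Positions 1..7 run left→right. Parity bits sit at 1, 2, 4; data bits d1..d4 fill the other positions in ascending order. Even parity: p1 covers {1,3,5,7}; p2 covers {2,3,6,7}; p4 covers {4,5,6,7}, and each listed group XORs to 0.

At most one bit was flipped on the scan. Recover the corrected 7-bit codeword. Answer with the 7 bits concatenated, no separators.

s1 (pos 1,3,5,7): 0⊕0⊕1⊕1 = 0
s2 (pos 2,3,6,7): 1⊕0⊕1⊕1 = 1
s4 (pos 4,5,6,7): 1⊕1⊕1⊕1 = 0
Syndrome s4…s1 = 010 → error at position 2.
Flip position 2: 0101111 → 0001111

0001111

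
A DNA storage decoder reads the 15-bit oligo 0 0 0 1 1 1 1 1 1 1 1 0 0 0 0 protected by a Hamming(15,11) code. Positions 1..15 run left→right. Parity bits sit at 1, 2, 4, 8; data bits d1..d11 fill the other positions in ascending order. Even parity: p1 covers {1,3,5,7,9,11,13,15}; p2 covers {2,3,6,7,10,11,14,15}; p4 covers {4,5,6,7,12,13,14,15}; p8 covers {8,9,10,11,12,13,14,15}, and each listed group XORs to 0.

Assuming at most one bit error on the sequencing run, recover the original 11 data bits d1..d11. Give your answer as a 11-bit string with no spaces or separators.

s1 (pos 1,3,5,7,9,11,13,15): 0⊕0⊕1⊕1⊕1⊕1⊕0⊕0 = 0
s2 (pos 2,3,6,7,10,11,14,15): 0⊕0⊕1⊕1⊕1⊕1⊕0⊕0 = 0
s4 (pos 4,5,6,7,12,13,14,15): 1⊕1⊕1⊕1⊕0⊕0⊕0⊕0 = 0
s8 (pos 8,9,10,11,12,13,14,15): 1⊕1⊕1⊕1⊕0⊕0⊕0⊕0 = 0
Syndrome s8…s1 = 0000 → no error.
Read data bits from positions 3,5,6,7,9,10,11,12,13,14,15: 01111110000

01111110000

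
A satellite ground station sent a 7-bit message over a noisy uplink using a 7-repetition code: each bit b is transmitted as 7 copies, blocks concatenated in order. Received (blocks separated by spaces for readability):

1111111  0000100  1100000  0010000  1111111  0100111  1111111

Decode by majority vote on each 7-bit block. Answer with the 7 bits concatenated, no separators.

Block 1 (1111111): 7 ones → 1
Block 2 (0000100): 1 one → 0
Block 3 (1100000): 2 ones → 0
Block 4 (0010000): 1 one → 0
Block 5 (1111111): 7 ones → 1
Block 6 (0100111): 4 ones → 1
Block 7 (1111111): 7 ones → 1

1000111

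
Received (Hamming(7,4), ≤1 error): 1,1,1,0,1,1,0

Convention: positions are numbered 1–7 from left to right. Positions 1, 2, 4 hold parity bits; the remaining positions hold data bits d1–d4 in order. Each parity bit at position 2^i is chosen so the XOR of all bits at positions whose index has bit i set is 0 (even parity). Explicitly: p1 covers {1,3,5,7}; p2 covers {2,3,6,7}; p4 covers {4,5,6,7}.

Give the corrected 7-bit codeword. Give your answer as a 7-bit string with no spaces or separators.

s1 (pos 1,3,5,7): 1⊕1⊕1⊕0 = 1
s2 (pos 2,3,6,7): 1⊕1⊕1⊕0 = 1
s4 (pos 4,5,6,7): 0⊕1⊕1⊕0 = 0
Syndrome s4…s1 = 011 → error at position 3.
Flip position 3: 1110110 → 1100110

1100110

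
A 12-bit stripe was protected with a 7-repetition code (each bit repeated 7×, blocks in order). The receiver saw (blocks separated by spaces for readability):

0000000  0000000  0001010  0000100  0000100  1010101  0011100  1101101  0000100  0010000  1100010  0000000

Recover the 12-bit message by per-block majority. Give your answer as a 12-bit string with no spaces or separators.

000001010000

Block 1 (0000000): 0 ones → 0
Block 2 (0000000): 0 ones → 0
Block 3 (0001010): 2 ones → 0
Block 4 (0000100): 1 one → 0
Block 5 (0000100): 1 one → 0
Block 6 (1010101): 4 ones → 1
Block 7 (0011100): 3 ones → 0
Block 8 (1101101): 5 ones → 1
Block 9 (0000100): 1 one → 0
Block 10 (0010000): 1 one → 0
Block 11 (1100010): 3 ones → 0
Block 12 (0000000): 0 ones → 0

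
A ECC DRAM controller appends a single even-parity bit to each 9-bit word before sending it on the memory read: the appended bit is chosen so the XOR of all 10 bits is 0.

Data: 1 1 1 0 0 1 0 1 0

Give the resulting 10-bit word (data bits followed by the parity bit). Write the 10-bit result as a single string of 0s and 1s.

1110010101

XOR of the 9 data bits: 1⊕1⊕1⊕0⊕0⊕1⊕0⊕1⊕0 = 1
Parity bit = 1 (so all 10 bits XOR to 0).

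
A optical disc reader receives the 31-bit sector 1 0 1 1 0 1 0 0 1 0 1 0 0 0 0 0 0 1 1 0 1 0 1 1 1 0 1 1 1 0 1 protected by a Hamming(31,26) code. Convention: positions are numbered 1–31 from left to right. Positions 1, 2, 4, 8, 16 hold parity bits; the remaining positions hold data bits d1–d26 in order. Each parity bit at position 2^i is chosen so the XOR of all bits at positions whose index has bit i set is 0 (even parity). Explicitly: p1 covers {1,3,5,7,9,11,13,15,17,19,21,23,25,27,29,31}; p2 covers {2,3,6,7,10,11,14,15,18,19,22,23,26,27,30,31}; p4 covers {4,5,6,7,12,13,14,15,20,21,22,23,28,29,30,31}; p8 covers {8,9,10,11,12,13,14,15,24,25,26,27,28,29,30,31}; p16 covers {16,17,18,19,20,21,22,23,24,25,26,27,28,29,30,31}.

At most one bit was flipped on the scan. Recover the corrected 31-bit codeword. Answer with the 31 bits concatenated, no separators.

1011110010100000011010111011101

s1 (pos 1,3,5,7,9,11,13,15,17,19,21,23,25,27,29,31): 1⊕1⊕0⊕0⊕1⊕1⊕0⊕0⊕0⊕1⊕1⊕1⊕1⊕1⊕1⊕1 = 1
s2 (pos 2,3,6,7,10,11,14,15,18,19,22,23,26,27,30,31): 0⊕1⊕1⊕0⊕0⊕1⊕0⊕0⊕1⊕1⊕0⊕1⊕0⊕1⊕0⊕1 = 0
s4 (pos 4,5,6,7,12,13,14,15,20,21,22,23,28,29,30,31): 1⊕0⊕1⊕0⊕0⊕0⊕0⊕0⊕0⊕1⊕0⊕1⊕1⊕1⊕0⊕1 = 1
s8 (pos 8,9,10,11,12,13,14,15,24,25,26,27,28,29,30,31): 0⊕1⊕0⊕1⊕0⊕0⊕0⊕0⊕1⊕1⊕0⊕1⊕1⊕1⊕0⊕1 = 0
s16 (pos 16,17,18,19,20,21,22,23,24,25,26,27,28,29,30,31): 0⊕0⊕1⊕1⊕0⊕1⊕0⊕1⊕1⊕1⊕0⊕1⊕1⊕1⊕0⊕1 = 0
Syndrome s16…s1 = 00101 → error at position 5.
Flip position 5: 1011010010100000011010111011101 → 1011110010100000011010111011101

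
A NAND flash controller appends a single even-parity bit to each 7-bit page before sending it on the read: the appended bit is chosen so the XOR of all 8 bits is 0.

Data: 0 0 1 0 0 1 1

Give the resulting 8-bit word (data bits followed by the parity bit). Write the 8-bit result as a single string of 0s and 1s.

XOR of the 7 data bits: 0⊕0⊕1⊕0⊕0⊕1⊕1 = 1
Parity bit = 1 (so all 8 bits XOR to 0).

00100111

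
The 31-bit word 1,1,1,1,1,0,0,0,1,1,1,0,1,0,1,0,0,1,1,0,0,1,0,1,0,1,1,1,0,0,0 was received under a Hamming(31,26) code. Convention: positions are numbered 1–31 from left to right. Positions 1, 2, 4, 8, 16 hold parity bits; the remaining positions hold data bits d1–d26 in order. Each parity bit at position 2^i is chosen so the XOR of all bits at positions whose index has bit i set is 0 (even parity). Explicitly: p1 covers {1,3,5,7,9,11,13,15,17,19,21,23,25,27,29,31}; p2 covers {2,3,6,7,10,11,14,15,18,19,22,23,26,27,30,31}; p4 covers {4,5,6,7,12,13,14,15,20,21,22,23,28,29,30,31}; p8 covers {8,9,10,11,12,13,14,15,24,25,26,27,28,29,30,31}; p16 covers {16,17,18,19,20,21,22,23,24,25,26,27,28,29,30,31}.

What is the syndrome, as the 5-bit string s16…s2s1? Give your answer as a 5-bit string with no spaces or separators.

11001

s1 (pos 1,3,5,7,9,11,13,15,17,19,21,23,25,27,29,31): 1⊕1⊕1⊕0⊕1⊕1⊕1⊕1⊕0⊕1⊕0⊕0⊕0⊕1⊕0⊕0 = 1
s2 (pos 2,3,6,7,10,11,14,15,18,19,22,23,26,27,30,31): 1⊕1⊕0⊕0⊕1⊕1⊕0⊕1⊕1⊕1⊕1⊕0⊕1⊕1⊕0⊕0 = 0
s4 (pos 4,5,6,7,12,13,14,15,20,21,22,23,28,29,30,31): 1⊕1⊕0⊕0⊕0⊕1⊕0⊕1⊕0⊕0⊕1⊕0⊕1⊕0⊕0⊕0 = 0
s8 (pos 8,9,10,11,12,13,14,15,24,25,26,27,28,29,30,31): 0⊕1⊕1⊕1⊕0⊕1⊕0⊕1⊕1⊕0⊕1⊕1⊕1⊕0⊕0⊕0 = 1
s16 (pos 16,17,18,19,20,21,22,23,24,25,26,27,28,29,30,31): 0⊕0⊕1⊕1⊕0⊕0⊕1⊕0⊕1⊕0⊕1⊕1⊕1⊕0⊕0⊕0 = 1
Syndrome s16…s1 = 11001 → error at position 25.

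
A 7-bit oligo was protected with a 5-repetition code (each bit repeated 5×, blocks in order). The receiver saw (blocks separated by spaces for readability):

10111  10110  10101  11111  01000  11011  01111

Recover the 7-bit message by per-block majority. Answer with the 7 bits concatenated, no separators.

Block 1 (10111): 4 ones → 1
Block 2 (10110): 3 ones → 1
Block 3 (10101): 3 ones → 1
Block 4 (11111): 5 ones → 1
Block 5 (01000): 1 one → 0
Block 6 (11011): 4 ones → 1
Block 7 (01111): 4 ones → 1

1111011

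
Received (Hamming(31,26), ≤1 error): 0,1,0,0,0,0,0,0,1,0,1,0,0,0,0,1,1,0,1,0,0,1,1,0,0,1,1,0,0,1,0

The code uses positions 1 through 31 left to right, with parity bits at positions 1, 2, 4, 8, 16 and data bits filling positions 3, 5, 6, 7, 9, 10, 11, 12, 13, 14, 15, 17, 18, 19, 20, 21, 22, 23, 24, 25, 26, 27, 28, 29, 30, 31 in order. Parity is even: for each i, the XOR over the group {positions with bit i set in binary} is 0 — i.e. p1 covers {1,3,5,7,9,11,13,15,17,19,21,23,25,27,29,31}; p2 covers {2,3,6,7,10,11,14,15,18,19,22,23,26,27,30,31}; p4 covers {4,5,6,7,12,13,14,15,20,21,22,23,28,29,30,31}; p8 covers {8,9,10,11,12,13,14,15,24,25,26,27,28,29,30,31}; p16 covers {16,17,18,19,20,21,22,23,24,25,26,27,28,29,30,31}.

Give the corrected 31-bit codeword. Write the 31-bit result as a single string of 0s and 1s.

0100000010110001101001100110010

s1 (pos 1,3,5,7,9,11,13,15,17,19,21,23,25,27,29,31): 0⊕0⊕0⊕0⊕1⊕1⊕0⊕0⊕1⊕1⊕0⊕1⊕0⊕1⊕0⊕0 = 0
s2 (pos 2,3,6,7,10,11,14,15,18,19,22,23,26,27,30,31): 1⊕0⊕0⊕0⊕0⊕1⊕0⊕0⊕0⊕1⊕1⊕1⊕1⊕1⊕1⊕0 = 0
s4 (pos 4,5,6,7,12,13,14,15,20,21,22,23,28,29,30,31): 0⊕0⊕0⊕0⊕0⊕0⊕0⊕0⊕0⊕0⊕1⊕1⊕0⊕0⊕1⊕0 = 1
s8 (pos 8,9,10,11,12,13,14,15,24,25,26,27,28,29,30,31): 0⊕1⊕0⊕1⊕0⊕0⊕0⊕0⊕0⊕0⊕1⊕1⊕0⊕0⊕1⊕0 = 1
s16 (pos 16,17,18,19,20,21,22,23,24,25,26,27,28,29,30,31): 1⊕1⊕0⊕1⊕0⊕0⊕1⊕1⊕0⊕0⊕1⊕1⊕0⊕0⊕1⊕0 = 0
Syndrome s16…s1 = 01100 → error at position 12.
Flip position 12: 0100000010100001101001100110010 → 0100000010110001101001100110010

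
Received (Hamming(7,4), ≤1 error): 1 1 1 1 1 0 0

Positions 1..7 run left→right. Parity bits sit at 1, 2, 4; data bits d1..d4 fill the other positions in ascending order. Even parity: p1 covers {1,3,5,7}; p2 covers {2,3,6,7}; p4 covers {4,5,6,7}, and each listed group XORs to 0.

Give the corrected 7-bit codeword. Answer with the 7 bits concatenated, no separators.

s1 (pos 1,3,5,7): 1⊕1⊕1⊕0 = 1
s2 (pos 2,3,6,7): 1⊕1⊕0⊕0 = 0
s4 (pos 4,5,6,7): 1⊕1⊕0⊕0 = 0
Syndrome s4…s1 = 001 → error at position 1.
Flip position 1: 1111100 → 0111100

0111100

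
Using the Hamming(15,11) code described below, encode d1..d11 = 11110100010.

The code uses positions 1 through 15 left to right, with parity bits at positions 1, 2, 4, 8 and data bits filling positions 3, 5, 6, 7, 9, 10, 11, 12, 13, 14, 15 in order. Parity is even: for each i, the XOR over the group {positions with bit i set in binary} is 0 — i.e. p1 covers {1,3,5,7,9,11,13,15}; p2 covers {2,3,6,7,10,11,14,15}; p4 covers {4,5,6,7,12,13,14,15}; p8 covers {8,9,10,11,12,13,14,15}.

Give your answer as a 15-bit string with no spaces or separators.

Place data at non-parity positions: p1 p2 1 p4 1 1 1 p8 0 1 0 0 0 1 0
p1 (pos 1,3,5,7,9,11,13,15): XOR of data positions = 1⊕1⊕1⊕0⊕0⊕0⊕0 = 1
p2 (pos 2,3,6,7,10,11,14,15): XOR of data positions = 1⊕1⊕1⊕1⊕0⊕1⊕0 = 1
p4 (pos 4,5,6,7,12,13,14,15): XOR of data positions = 1⊕1⊕1⊕0⊕0⊕1⊕0 = 0
p8 (pos 8,9,10,11,12,13,14,15): XOR of data positions = 0⊕1⊕0⊕0⊕0⊕1⊕0 = 0
Codeword: 111011100100010

111011100100010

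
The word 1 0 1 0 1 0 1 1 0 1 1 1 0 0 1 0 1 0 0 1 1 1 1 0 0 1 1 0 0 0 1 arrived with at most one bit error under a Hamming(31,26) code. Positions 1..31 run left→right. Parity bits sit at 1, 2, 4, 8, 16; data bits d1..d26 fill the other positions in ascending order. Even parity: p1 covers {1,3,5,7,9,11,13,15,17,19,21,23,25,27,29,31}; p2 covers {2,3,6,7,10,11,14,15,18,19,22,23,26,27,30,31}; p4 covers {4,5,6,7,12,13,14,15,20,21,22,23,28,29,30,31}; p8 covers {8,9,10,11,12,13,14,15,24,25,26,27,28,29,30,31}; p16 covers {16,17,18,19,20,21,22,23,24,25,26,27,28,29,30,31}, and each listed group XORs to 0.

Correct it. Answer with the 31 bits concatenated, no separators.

s1 (pos 1,3,5,7,9,11,13,15,17,19,21,23,25,27,29,31): 1⊕1⊕1⊕1⊕0⊕1⊕0⊕1⊕1⊕0⊕1⊕1⊕0⊕1⊕0⊕1 = 1
s2 (pos 2,3,6,7,10,11,14,15,18,19,22,23,26,27,30,31): 0⊕1⊕0⊕1⊕1⊕1⊕0⊕1⊕0⊕0⊕1⊕1⊕1⊕1⊕0⊕1 = 0
s4 (pos 4,5,6,7,12,13,14,15,20,21,22,23,28,29,30,31): 0⊕1⊕0⊕1⊕1⊕0⊕0⊕1⊕1⊕1⊕1⊕1⊕0⊕0⊕0⊕1 = 1
s8 (pos 8,9,10,11,12,13,14,15,24,25,26,27,28,29,30,31): 1⊕0⊕1⊕1⊕1⊕0⊕0⊕1⊕0⊕0⊕1⊕1⊕0⊕0⊕0⊕1 = 0
s16 (pos 16,17,18,19,20,21,22,23,24,25,26,27,28,29,30,31): 0⊕1⊕0⊕0⊕1⊕1⊕1⊕1⊕0⊕0⊕1⊕1⊕0⊕0⊕0⊕1 = 0
Syndrome s16…s1 = 00101 → error at position 5.
Flip position 5: 1010101101110010100111100110001 → 1010001101110010100111100110001

1010001101110010100111100110001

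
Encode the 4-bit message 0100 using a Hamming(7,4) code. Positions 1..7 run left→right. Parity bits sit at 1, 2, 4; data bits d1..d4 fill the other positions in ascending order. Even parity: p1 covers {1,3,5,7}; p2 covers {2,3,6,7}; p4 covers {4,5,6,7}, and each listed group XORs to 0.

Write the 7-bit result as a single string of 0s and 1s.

Place data at non-parity positions: p1 p2 0 p4 1 0 0
p1 (pos 1,3,5,7): XOR of data positions = 0⊕1⊕0 = 1
p2 (pos 2,3,6,7): XOR of data positions = 0⊕0⊕0 = 0
p4 (pos 4,5,6,7): XOR of data positions = 1⊕0⊕0 = 1
Codeword: 1001100

1001100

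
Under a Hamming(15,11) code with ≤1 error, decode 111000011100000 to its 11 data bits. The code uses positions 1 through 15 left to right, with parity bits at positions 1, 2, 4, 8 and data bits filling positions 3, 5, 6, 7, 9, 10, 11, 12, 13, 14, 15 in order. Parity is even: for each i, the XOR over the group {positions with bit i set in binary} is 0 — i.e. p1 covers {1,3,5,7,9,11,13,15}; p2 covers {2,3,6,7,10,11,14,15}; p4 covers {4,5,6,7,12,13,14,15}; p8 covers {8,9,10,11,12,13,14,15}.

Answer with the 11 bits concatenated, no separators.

s1 (pos 1,3,5,7,9,11,13,15): 1⊕1⊕0⊕0⊕1⊕0⊕0⊕0 = 1
s2 (pos 2,3,6,7,10,11,14,15): 1⊕1⊕0⊕0⊕1⊕0⊕0⊕0 = 1
s4 (pos 4,5,6,7,12,13,14,15): 0⊕0⊕0⊕0⊕0⊕0⊕0⊕0 = 0
s8 (pos 8,9,10,11,12,13,14,15): 1⊕1⊕1⊕0⊕0⊕0⊕0⊕0 = 1
Syndrome s8…s1 = 1011 → error at position 11.
Flip position 11: 111000011100000 → 111000011110000
Read data bits from positions 3,5,6,7,9,10,11,12,13,14,15: 10001110000

10001110000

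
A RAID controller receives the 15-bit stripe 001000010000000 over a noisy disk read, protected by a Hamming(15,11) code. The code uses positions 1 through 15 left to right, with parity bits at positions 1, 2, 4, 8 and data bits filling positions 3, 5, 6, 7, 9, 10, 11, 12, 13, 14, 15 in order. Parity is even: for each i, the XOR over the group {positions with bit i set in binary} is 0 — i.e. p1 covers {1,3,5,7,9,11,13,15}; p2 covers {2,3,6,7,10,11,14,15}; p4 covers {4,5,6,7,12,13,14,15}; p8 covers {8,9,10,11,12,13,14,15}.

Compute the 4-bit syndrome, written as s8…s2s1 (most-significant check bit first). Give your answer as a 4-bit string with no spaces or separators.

s1 (pos 1,3,5,7,9,11,13,15): 0⊕1⊕0⊕0⊕0⊕0⊕0⊕0 = 1
s2 (pos 2,3,6,7,10,11,14,15): 0⊕1⊕0⊕0⊕0⊕0⊕0⊕0 = 1
s4 (pos 4,5,6,7,12,13,14,15): 0⊕0⊕0⊕0⊕0⊕0⊕0⊕0 = 0
s8 (pos 8,9,10,11,12,13,14,15): 1⊕0⊕0⊕0⊕0⊕0⊕0⊕0 = 1
Syndrome s8…s1 = 1011 → error at position 11.

1011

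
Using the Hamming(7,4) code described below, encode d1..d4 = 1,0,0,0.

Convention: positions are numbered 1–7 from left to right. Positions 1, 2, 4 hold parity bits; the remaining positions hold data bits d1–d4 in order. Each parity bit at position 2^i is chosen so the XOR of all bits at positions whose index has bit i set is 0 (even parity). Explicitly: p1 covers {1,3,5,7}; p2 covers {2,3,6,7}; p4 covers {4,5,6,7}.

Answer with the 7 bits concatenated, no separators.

1110000

Place data at non-parity positions: p1 p2 1 p4 0 0 0
p1 (pos 1,3,5,7): XOR of data positions = 1⊕0⊕0 = 1
p2 (pos 2,3,6,7): XOR of data positions = 1⊕0⊕0 = 1
p4 (pos 4,5,6,7): XOR of data positions = 0⊕0⊕0 = 0
Codeword: 1110000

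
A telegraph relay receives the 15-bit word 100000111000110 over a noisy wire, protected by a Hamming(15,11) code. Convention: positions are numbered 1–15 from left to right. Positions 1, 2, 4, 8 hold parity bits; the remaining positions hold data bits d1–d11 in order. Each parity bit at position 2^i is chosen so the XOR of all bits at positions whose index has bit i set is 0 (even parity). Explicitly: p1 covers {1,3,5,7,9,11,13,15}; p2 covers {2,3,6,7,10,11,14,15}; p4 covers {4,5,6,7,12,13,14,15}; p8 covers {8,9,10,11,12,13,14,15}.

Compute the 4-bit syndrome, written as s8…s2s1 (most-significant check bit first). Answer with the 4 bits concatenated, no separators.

s1 (pos 1,3,5,7,9,11,13,15): 1⊕0⊕0⊕1⊕1⊕0⊕1⊕0 = 0
s2 (pos 2,3,6,7,10,11,14,15): 0⊕0⊕0⊕1⊕0⊕0⊕1⊕0 = 0
s4 (pos 4,5,6,7,12,13,14,15): 0⊕0⊕0⊕1⊕0⊕1⊕1⊕0 = 1
s8 (pos 8,9,10,11,12,13,14,15): 1⊕1⊕0⊕0⊕0⊕1⊕1⊕0 = 0
Syndrome s8…s1 = 0100 → error at position 4.

0100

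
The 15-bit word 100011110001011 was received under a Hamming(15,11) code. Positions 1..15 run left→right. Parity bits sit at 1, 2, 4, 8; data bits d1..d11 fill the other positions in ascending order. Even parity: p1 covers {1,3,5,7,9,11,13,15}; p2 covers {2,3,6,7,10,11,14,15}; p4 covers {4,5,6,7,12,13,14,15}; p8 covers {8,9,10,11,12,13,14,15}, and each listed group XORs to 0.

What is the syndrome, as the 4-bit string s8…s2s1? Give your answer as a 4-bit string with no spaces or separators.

s1 (pos 1,3,5,7,9,11,13,15): 1⊕0⊕1⊕1⊕0⊕0⊕0⊕1 = 0
s2 (pos 2,3,6,7,10,11,14,15): 0⊕0⊕1⊕1⊕0⊕0⊕1⊕1 = 0
s4 (pos 4,5,6,7,12,13,14,15): 0⊕1⊕1⊕1⊕1⊕0⊕1⊕1 = 0
s8 (pos 8,9,10,11,12,13,14,15): 1⊕0⊕0⊕0⊕1⊕0⊕1⊕1 = 0
Syndrome s8…s1 = 0000 → no error.

0000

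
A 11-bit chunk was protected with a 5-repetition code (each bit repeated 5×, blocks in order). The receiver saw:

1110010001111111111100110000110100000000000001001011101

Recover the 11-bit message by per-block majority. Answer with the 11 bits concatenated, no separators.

Block 1 (11100): 3 ones → 1
Block 2 (10001): 2 ones → 0
Block 3 (11111): 5 ones → 1
Block 4 (11111): 5 ones → 1
Block 5 (00110): 2 ones → 0
Block 6 (00011): 2 ones → 0
Block 7 (01000): 1 one → 0
Block 8 (00000): 0 ones → 0
Block 9 (00000): 0 ones → 0
Block 10 (10010): 2 ones → 0
Block 11 (11101): 4 ones → 1

10110000001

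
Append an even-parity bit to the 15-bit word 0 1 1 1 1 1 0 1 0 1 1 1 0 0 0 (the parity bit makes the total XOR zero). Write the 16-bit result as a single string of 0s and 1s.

XOR of the 15 data bits: 0⊕1⊕1⊕1⊕1⊕1⊕0⊕1⊕0⊕1⊕1⊕1⊕0⊕0⊕0 = 1
Parity bit = 1 (so all 16 bits XOR to 0).

0111110101110001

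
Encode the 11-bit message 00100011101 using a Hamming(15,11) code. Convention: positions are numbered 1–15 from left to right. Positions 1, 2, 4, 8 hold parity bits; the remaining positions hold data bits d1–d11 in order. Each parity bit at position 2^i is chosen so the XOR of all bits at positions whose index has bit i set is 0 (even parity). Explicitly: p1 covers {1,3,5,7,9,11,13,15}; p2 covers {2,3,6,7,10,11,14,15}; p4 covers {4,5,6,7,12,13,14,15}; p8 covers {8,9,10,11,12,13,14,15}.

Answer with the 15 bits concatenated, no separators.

Place data at non-parity positions: p1 p2 0 p4 0 1 0 p8 0 0 1 1 1 0 1
p1 (pos 1,3,5,7,9,11,13,15): XOR of data positions = 0⊕0⊕0⊕0⊕1⊕1⊕1 = 1
p2 (pos 2,3,6,7,10,11,14,15): XOR of data positions = 0⊕1⊕0⊕0⊕1⊕0⊕1 = 1
p4 (pos 4,5,6,7,12,13,14,15): XOR of data positions = 0⊕1⊕0⊕1⊕1⊕0⊕1 = 0
p8 (pos 8,9,10,11,12,13,14,15): XOR of data positions = 0⊕0⊕1⊕1⊕1⊕0⊕1 = 0
Codeword: 110001000011101

110001000011101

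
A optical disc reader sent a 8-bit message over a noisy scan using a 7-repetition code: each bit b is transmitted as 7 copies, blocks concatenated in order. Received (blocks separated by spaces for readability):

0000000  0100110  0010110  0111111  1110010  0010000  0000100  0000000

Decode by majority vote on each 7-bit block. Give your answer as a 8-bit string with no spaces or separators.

Block 1 (0000000): 0 ones → 0
Block 2 (0100110): 3 ones → 0
Block 3 (0010110): 3 ones → 0
Block 4 (0111111): 6 ones → 1
Block 5 (1110010): 4 ones → 1
Block 6 (0010000): 1 one → 0
Block 7 (0000100): 1 one → 0
Block 8 (0000000): 0 ones → 0

00011000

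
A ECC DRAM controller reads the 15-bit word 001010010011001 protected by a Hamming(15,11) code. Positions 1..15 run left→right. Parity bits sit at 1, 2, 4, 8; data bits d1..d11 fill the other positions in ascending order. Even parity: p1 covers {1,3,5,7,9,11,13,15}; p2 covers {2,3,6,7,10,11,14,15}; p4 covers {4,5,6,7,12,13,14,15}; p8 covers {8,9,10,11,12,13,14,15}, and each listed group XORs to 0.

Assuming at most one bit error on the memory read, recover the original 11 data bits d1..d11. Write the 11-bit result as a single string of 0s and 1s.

s1 (pos 1,3,5,7,9,11,13,15): 0⊕1⊕1⊕0⊕0⊕1⊕0⊕1 = 0
s2 (pos 2,3,6,7,10,11,14,15): 0⊕1⊕0⊕0⊕0⊕1⊕0⊕1 = 1
s4 (pos 4,5,6,7,12,13,14,15): 0⊕1⊕0⊕0⊕1⊕0⊕0⊕1 = 1
s8 (pos 8,9,10,11,12,13,14,15): 1⊕0⊕0⊕1⊕1⊕0⊕0⊕1 = 0
Syndrome s8…s1 = 0110 → error at position 6.
Flip position 6: 001010010011001 → 001011010011001
Read data bits from positions 3,5,6,7,9,10,11,12,13,14,15: 11100011001

11100011001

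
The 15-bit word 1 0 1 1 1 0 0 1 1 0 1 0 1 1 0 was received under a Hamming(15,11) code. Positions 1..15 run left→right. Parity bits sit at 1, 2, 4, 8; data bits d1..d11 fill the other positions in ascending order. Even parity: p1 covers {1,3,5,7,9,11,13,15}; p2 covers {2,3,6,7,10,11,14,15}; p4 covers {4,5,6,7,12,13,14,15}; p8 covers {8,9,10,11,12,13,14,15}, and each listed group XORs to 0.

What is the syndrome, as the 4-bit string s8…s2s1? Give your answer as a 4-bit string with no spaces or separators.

s1 (pos 1,3,5,7,9,11,13,15): 1⊕1⊕1⊕0⊕1⊕1⊕1⊕0 = 0
s2 (pos 2,3,6,7,10,11,14,15): 0⊕1⊕0⊕0⊕0⊕1⊕1⊕0 = 1
s4 (pos 4,5,6,7,12,13,14,15): 1⊕1⊕0⊕0⊕0⊕1⊕1⊕0 = 0
s8 (pos 8,9,10,11,12,13,14,15): 1⊕1⊕0⊕1⊕0⊕1⊕1⊕0 = 1
Syndrome s8…s1 = 1010 → error at position 10.

1010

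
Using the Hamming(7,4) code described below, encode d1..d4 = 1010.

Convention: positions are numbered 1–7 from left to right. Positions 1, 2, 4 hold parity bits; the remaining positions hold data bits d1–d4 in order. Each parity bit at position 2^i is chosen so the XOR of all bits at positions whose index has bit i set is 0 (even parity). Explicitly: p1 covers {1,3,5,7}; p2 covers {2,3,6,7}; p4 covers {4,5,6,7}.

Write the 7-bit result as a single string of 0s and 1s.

1011010

Place data at non-parity positions: p1 p2 1 p4 0 1 0
p1 (pos 1,3,5,7): XOR of data positions = 1⊕0⊕0 = 1
p2 (pos 2,3,6,7): XOR of data positions = 1⊕1⊕0 = 0
p4 (pos 4,5,6,7): XOR of data positions = 0⊕1⊕0 = 1
Codeword: 1011010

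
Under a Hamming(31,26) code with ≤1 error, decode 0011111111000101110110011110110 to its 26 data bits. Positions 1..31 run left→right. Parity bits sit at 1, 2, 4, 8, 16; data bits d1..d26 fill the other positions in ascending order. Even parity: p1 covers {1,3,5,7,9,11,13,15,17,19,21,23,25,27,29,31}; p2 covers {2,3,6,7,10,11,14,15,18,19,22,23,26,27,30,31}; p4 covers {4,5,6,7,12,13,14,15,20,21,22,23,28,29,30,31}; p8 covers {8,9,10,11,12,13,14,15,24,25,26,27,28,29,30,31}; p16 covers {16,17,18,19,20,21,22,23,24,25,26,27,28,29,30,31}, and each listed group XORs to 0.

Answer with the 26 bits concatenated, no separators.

11111100010110110111110110

s1 (pos 1,3,5,7,9,11,13,15,17,19,21,23,25,27,29,31): 0⊕1⊕1⊕1⊕1⊕0⊕0⊕0⊕1⊕0⊕1⊕0⊕1⊕1⊕1⊕0 = 1
s2 (pos 2,3,6,7,10,11,14,15,18,19,22,23,26,27,30,31): 0⊕1⊕1⊕1⊕1⊕0⊕1⊕0⊕1⊕0⊕0⊕0⊕1⊕1⊕1⊕0 = 1
s4 (pos 4,5,6,7,12,13,14,15,20,21,22,23,28,29,30,31): 1⊕1⊕1⊕1⊕0⊕0⊕1⊕0⊕1⊕1⊕0⊕0⊕0⊕1⊕1⊕0 = 1
s8 (pos 8,9,10,11,12,13,14,15,24,25,26,27,28,29,30,31): 1⊕1⊕1⊕0⊕0⊕0⊕1⊕0⊕1⊕1⊕1⊕1⊕0⊕1⊕1⊕0 = 0
s16 (pos 16,17,18,19,20,21,22,23,24,25,26,27,28,29,30,31): 1⊕1⊕1⊕0⊕1⊕1⊕0⊕0⊕1⊕1⊕1⊕1⊕0⊕1⊕1⊕0 = 1
Syndrome s16…s1 = 10111 → error at position 23.
Flip position 23: 0011111111000101110110011110110 → 0011111111000101110110111110110
Read data bits from positions 3,5,6,7,9,10,11,12,13,14,15,17,18,19,20,21,22,23,24,25,26,27,28,29,30,31: 11111100010110110111110110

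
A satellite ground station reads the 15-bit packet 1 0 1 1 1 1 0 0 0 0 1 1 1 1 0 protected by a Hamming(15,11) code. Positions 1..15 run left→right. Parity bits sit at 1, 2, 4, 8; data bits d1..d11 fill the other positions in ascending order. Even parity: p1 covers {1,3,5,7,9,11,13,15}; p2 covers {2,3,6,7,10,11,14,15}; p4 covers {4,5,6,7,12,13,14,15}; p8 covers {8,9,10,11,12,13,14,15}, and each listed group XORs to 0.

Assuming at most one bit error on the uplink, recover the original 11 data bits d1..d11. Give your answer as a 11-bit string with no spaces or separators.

11100011110

s1 (pos 1,3,5,7,9,11,13,15): 1⊕1⊕1⊕0⊕0⊕1⊕1⊕0 = 1
s2 (pos 2,3,6,7,10,11,14,15): 0⊕1⊕1⊕0⊕0⊕1⊕1⊕0 = 0
s4 (pos 4,5,6,7,12,13,14,15): 1⊕1⊕1⊕0⊕1⊕1⊕1⊕0 = 0
s8 (pos 8,9,10,11,12,13,14,15): 0⊕0⊕0⊕1⊕1⊕1⊕1⊕0 = 0
Syndrome s8…s1 = 0001 → error at position 1.
Flip position 1: 101111000011110 → 001111000011110
Read data bits from positions 3,5,6,7,9,10,11,12,13,14,15: 11100011110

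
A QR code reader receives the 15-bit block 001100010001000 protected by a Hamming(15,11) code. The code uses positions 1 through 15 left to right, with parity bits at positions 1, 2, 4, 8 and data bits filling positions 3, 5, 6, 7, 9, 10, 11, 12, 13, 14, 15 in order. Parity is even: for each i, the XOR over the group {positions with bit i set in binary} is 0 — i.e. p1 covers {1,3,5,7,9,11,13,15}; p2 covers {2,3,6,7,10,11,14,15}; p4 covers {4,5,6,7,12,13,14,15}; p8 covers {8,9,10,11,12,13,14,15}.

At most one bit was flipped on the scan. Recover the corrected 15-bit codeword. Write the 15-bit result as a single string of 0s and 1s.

s1 (pos 1,3,5,7,9,11,13,15): 0⊕1⊕0⊕0⊕0⊕0⊕0⊕0 = 1
s2 (pos 2,3,6,7,10,11,14,15): 0⊕1⊕0⊕0⊕0⊕0⊕0⊕0 = 1
s4 (pos 4,5,6,7,12,13,14,15): 1⊕0⊕0⊕0⊕1⊕0⊕0⊕0 = 0
s8 (pos 8,9,10,11,12,13,14,15): 1⊕0⊕0⊕0⊕1⊕0⊕0⊕0 = 0
Syndrome s8…s1 = 0011 → error at position 3.
Flip position 3: 001100010001000 → 000100010001000

000100010001000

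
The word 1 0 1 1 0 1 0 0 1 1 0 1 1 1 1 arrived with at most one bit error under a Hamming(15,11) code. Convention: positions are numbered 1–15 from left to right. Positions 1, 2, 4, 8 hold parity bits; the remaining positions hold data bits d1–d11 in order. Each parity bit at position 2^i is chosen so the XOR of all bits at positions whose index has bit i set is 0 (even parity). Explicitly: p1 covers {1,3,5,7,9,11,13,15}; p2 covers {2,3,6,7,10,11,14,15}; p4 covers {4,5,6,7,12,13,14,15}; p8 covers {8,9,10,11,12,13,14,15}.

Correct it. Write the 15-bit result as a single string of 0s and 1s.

100101001101111

s1 (pos 1,3,5,7,9,11,13,15): 1⊕1⊕0⊕0⊕1⊕0⊕1⊕1 = 1
s2 (pos 2,3,6,7,10,11,14,15): 0⊕1⊕1⊕0⊕1⊕0⊕1⊕1 = 1
s4 (pos 4,5,6,7,12,13,14,15): 1⊕0⊕1⊕0⊕1⊕1⊕1⊕1 = 0
s8 (pos 8,9,10,11,12,13,14,15): 0⊕1⊕1⊕0⊕1⊕1⊕1⊕1 = 0
Syndrome s8…s1 = 0011 → error at position 3.
Flip position 3: 101101001101111 → 100101001101111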